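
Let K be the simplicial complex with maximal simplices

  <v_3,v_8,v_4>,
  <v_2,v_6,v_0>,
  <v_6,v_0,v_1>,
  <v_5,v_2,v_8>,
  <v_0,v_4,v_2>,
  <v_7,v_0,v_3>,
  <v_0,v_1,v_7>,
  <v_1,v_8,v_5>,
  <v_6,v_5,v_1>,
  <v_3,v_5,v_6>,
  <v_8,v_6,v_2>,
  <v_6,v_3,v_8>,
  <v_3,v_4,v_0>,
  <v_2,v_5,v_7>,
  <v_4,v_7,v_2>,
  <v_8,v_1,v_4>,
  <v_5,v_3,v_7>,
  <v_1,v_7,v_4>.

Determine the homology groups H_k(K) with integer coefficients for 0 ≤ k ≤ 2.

We work with the vertex ordering v_0 < v_1 < v_2 < v_3 < v_4 < v_5 < v_6 < v_7 < v_8. The simplices of K, each written with vertices in increasing order, are:

  0-simplices (9): [v_0], [v_1], [v_2], [v_3], [v_4], [v_5], [v_6], [v_7], [v_8]
  1-simplices (27): (27 of them)
  2-simplices (18): (18 of them)

so the chain groups are C_0 ≅ Z^9, C_1 ≅ Z^27, C_2 ≅ Z^18.

∂_1: C_1 → C_0 sends each edge [p,q] (with p < q) to q − p.
The 9×27 boundary matrix has rank 8 and Smith normal form diag(1,1,1,1,1,1,1,1).

∂_2: C_2 → C_1 acts by ∂[p,q,r] = [q,r] − [p,r] + [p,q]. For instance
  ∂[v_3,v_5,v_7] = [v_5,v_7] − [v_3,v_7] + [v_3,v_5],
  ∂[v_0,v_1,v_7] = [v_1,v_7] − [v_0,v_7] + [v_0,v_1].
The resulting 27×18 matrix has rank 18, and its Smith normal form has invariant factors (1,1,1,1,1,1,1,1,1,1,1,1,1,1,1,1,1,2).

From H_k ≅ ker(∂_k) / im(∂_{k+1}) we obtain:

  H_0: rank C_0 − rank ∂_1 = 9 − 8 = 1, and the invariant factors of ∂_1 are all 1, so H_0 ≅ Z.
  H_1: rank ker ∂_1 − rank ∂_2 = (27 − 8) − 18 = 1, and ∂_2 has invariant factor 2 > 1, so H_1 ≅ Z ⊕ Z/2.
  H_2: rank ker ∂_2 − rank ∂_3 = (18 − 18) − 0 = 0, and there is no ∂_3, so H_2 ≅ 0.

As a check, the Euler characteristic is 9 − 27 + 18 = 0, which agrees with 1 − 1 + 0 = 0.
(K is a triangulation of the Klein bottle.)

H_0 = Z,  H_1 = Z ⊕ Z/2,  H_2 = 0.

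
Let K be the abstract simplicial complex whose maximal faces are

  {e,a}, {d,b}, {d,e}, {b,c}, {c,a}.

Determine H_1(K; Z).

H_1 ≅ Z.

Take the total order a < b < c < d < e on the vertex set. Then K (dimension 1) consists of the simplices:

  0-simplices (5): a, b, c, d, e
  1-simplices (5): ac, ae, bc, bd, de

giving chain groups C_0 ≅ Z^5, C_1 ≅ Z^5.

The boundary map ∂_1: C_1 → C_0 maps an edge to its endpoints' difference, ∂[p,q] = q − p.
The resulting 5×5 matrix has rank 4, and its Smith normal form has invariant factors (1,1,1,1).

Now H_k = ker ∂_k / im ∂_{k+1}, so:

  H_1: rank ker ∂_1 − rank ∂_2 = (5 − 4) − 0 = 1, and there is no ∂_2, so H_1 = Z.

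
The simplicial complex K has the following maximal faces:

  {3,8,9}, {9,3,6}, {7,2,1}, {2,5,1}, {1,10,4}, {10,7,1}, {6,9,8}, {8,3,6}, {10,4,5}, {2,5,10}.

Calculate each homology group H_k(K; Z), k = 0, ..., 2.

Order the vertices as 1 < 2 < 3 < 4 < 5 < 6 < 7 < 8 < 9 < 10. Listing each simplex with vertices in this order, K has dimension 2 with simplices:

  0-simplices (10): [1], [2], [3], [4], [5], [6], [7], [8], [9], [10]
  1-simplices (18): [1,2], [1,4], [1,5], [1,7], [1,10], [2,5], [2,7], [2,10], [3,6], [3,8], [3,9], [4,5], [4,10], [5,10], [6,8], [6,9], [7,10], [8,9]
  2-simplices (10): [1,2,5], [1,2,7], [1,4,10], [1,7,10], [2,5,10], [3,6,8], [3,6,9], [3,8,9], [4,5,10], [6,8,9]

Hence C_0 ≅ Z^10, C_1 ≅ Z^18, C_2 ≅ Z^10.

The boundary map ∂_1: C_1 → C_0 maps an edge to its endpoints' difference, ∂[p,q] = q − p.
The 10×18 boundary matrix has rank 8 and Smith normal form diag(1,1,1,1,1,1,1,1).

∂_2: C_2 → C_1 sends each 2-simplex [p,q,r] to [q,r] − [p,r] + [p,q]. For instance
  ∂[3,6,8] = [6,8] − [3,8] + [3,6],
  ∂[4,5,10] = [5,10] − [4,10] + [4,5].
The resulting 18×10 matrix has rank 9, and its Smith normal form has invariant factors (1,1,1,1,1,1,1,1,1).

Computing H_k = (kernel of ∂_k) / (image of ∂_{k+1}):

  H_0: rank C_0 − rank ∂_1 = 10 − 8 = 2, and the invariant factors of ∂_1 are all 1, so H_0 ≅ Z^2.
  H_1: rank ker ∂_1 − rank ∂_2 = (18 − 8) − 9 = 1, and the invariant factors of ∂_2 are all 1, so H_1 ≅ Z.
  H_2: rank ker ∂_2 − rank ∂_3 = (10 − 9) − 0 = 1, and there is no ∂_3, so H_2 ≅ Z.

H_0 ≅ Z^2,  H_1 ≅ Z,  H_2 ≅ Z.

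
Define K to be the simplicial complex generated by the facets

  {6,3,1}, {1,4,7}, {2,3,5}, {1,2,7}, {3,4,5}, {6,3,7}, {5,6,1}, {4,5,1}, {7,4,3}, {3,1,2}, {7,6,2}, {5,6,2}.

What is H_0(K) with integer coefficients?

We work with the vertex ordering 1 < 2 < 3 < 4 < 5 < 6 < 7. The simplices of K, each written with vertices in increasing order, are:

  0-simplices (7): [1], [2], [3], [4], [5], [6], [7]
  1-simplices (18): [1,2], [1,3], [1,4], [1,5], [1,6], [1,7], [2,3], [2,5], [2,6], [2,7], [3,4], [3,5], [3,6], [3,7], [4,5], [4,7], [5,6], [6,7]
  2-simplices (12): [1,2,3], [1,2,7], [1,3,6], [1,4,5], [1,4,7], [1,5,6], [2,3,5], [2,5,6], [2,6,7], [3,4,5], [3,4,7], [3,6,7]

Hence C_0 ≅ Z^7, C_1 ≅ Z^18, C_2 ≅ Z^12.

∂_1: C_1 → C_0 maps an edge to its endpoints' difference, ∂[p,q] = q − p. For instance
  ∂[3,5] = [5] − [3].
The resulting 7×18 matrix has rank 6, and its Smith normal form has invariant factors (1,1,1,1,1,1).

Boundary ∂_2: C_2 → C_1 maps a triangle to the signed sum of its edges. For instance
  ∂[1,2,3] = [2,3] − [1,3] + [1,2],
  ∂[2,6,7] = [6,7] − [2,7] + [2,6].
The 18×12 boundary matrix has rank 12 and Smith normal form diag(1,1,1,1,1,1,1,1,1,1,1,2).

Computing H_k = (kernel of ∂_k) / (image of ∂_{k+1}):

  H_0: rank C_0 − rank ∂_1 = 7 − 6 = 1, and the invariant factors of ∂_1 are all 1, so H_0 ≅ Z.

(K is a triangulation of the real projective plane RP^2.)

H_0 ≅ Z.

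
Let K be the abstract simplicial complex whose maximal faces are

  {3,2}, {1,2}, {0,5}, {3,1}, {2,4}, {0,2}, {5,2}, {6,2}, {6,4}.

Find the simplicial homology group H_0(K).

We work with the vertex ordering 0 < 1 < 2 < 3 < 4 < 5 < 6. The simplices of K, each written with vertices in increasing order, are:

  0-simplices (7): [0], [1], [2], [3], [4], [5], [6]
  1-simplices (9): [0,2], [0,5], [1,2], [1,3], [2,3], [2,4], [2,5], [2,6], [4,6]

Hence C_0 ≅ Z^7, C_1 ≅ Z^9.

∂_1: C_1 → C_0 is given by ∂[p,q] = [q] − [p].
The resulting 7×9 matrix has rank 6, and its Smith normal form has invariant factors (1,1,1,1,1,1).

Now H_k = ker ∂_k / im ∂_{k+1}, so:

  H_0: rank C_0 − rank ∂_1 = 7 − 6 = 1, and the invariant factors of ∂_1 are all 1, so H_0 ≅ Z.

H_0 = Z.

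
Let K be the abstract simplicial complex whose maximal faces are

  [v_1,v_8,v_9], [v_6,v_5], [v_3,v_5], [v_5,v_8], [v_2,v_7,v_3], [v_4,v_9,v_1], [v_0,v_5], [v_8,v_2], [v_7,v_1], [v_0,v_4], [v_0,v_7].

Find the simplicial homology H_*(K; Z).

H_0 = Z,  H_1 = Z^4,  H_2 = 0.

Fix the vertex order v_0 < v_1 < v_2 < v_3 < v_4 < v_5 < v_6 < v_7 < v_8 < v_9 and write every simplex with vertices in increasing order. Then dim K = 2 and the simplices of K are:

  0-simplices (10): [v_0], [v_1], [v_2], [v_3], [v_4], [v_5], [v_6], [v_7], [v_8], [v_9]
  1-simplices (16): (16 of them)
  2-simplices (3): [v_1,v_4,v_9], [v_1,v_8,v_9], [v_2,v_3,v_7]

Hence C_0 ≅ Z^10, C_1 ≅ Z^16, C_2 ≅ Z^3.

Boundary ∂_1: C_1 → C_0 maps an edge to its endpoints' difference, ∂[p,q] = q − p.
This gives a 10×16 integer matrix of rank 9; reducing to Smith normal form yields diagonal entries (1,1,1,1,1,1,1,1,1).

∂_2: C_2 → C_1 sends each 2-simplex [p,q,r] to [q,r] − [p,r] + [p,q]. For instance
  ∂[v_2,v_3,v_7] = [v_3,v_7] − [v_2,v_7] + [v_2,v_3],
  ∂[v_1,v_8,v_9] = [v_8,v_9] − [v_1,v_9] + [v_1,v_8].
This gives a 16×3 integer matrix of rank 3; reducing to Smith normal form yields diagonal entries (1,1,1).

From H_k ≅ ker(∂_k) / im(∂_{k+1}) we obtain:

  H_0: rank C_0 − rank ∂_1 = 10 − 9 = 1, and the invariant factors of ∂_1 are all 1, so H_0 = Z.
  H_1: rank ker ∂_1 − rank ∂_2 = (16 − 9) − 3 = 4, and the invariant factors of ∂_2 are all 1, so H_1 = Z^4.
  H_2: rank ker ∂_2 − rank ∂_3 = (3 − 3) − 0 = 0, and there is no ∂_3, so H_2 = 0.

As a check, the Euler characteristic is 10 − 16 + 3 = -3, which agrees with 1 − 4 + 0 = -3.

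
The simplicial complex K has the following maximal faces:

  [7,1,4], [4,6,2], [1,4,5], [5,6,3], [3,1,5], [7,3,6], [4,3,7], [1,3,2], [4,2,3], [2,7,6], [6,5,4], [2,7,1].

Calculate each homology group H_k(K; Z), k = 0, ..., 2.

K has 7 vertices, 18 edges, 12 triangles.
rank ∂_0 = 0, rank ∂_1 = 6 ⇒ b_0 = 7 − 0 − 6 = 1; all invariant factors of ∂_1 are 1 so no torsion. So H_0 = Z.
rank ∂_1 = 6, rank ∂_2 = 12 ⇒ b_1 = 18 − 6 − 12 = 0; ∂_2 has invariant factor(s) [2] giving torsion. So H_1 = Z_2.
rank ∂_2 = 12, rank ∂_3 = 0 ⇒ b_2 = 12 − 12 − 0 = 0. So H_2 = 0.

H_0 = Z,  H_1 = Z_2,  H_2 = 0.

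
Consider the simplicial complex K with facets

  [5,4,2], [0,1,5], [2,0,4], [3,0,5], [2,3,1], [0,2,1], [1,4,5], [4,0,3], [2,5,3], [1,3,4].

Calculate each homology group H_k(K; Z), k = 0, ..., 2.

H_0 ≅ Z,  H_1 ≅ Z/2,  H_2 = 0.

Fix the vertex order 0 < 1 < 2 < 3 < 4 < 5 and write every simplex with vertices in increasing order. Then dim K = 2 and the simplices of K are:

  0-simplices (6): [0], [1], [2], [3], [4], [5]
  1-simplices (15): [0,1], [0,2], [0,3], [0,4], [0,5], [1,2], [1,3], [1,4], [1,5], [2,3], [2,4], [2,5], [3,4], [3,5], [4,5]
  2-simplices (10): [0,1,2], [0,1,5], [0,2,4], [0,3,4], [0,3,5], [1,2,3], [1,3,4], [1,4,5], [2,3,5], [2,4,5]

giving chain groups C_0 ≅ Z^6, C_1 ≅ Z^15, C_2 ≅ Z^10.

∂_1: C_1 → C_0 is given by ∂[p,q] = [q] − [p].
This gives a 6×15 integer matrix of rank 5; reducing to Smith normal form yields diagonal entries (1,1,1,1,1).

Boundary ∂_2: C_2 → C_1 sends each 2-simplex [p,q,r] to [q,r] − [p,r] + [p,q]. For instance
  ∂[0,1,5] = [1,5] − [0,5] + [0,1],
  ∂[0,3,4] = [3,4] − [0,4] + [0,3].
This gives a 15×10 integer matrix of rank 10; reducing to Smith normal form yields diagonal entries (1,1,1,1,1,1,1,1,1,2).

Now H_k = ker ∂_k / im ∂_{k+1}, so:

  H_0: rank C_0 − rank ∂_1 = 6 − 5 = 1, and the invariant factors of ∂_1 are all 1, so H_0 ≅ Z.
  H_1: rank ker ∂_1 − rank ∂_2 = (15 − 5) − 10 = 0, and ∂_2 has invariant factor 2 > 1, so H_1 ≅ Z/2.
  H_2: rank ker ∂_2 − rank ∂_3 = (10 − 10) − 0 = 0, and there is no ∂_3, so H_2 ≅ 0.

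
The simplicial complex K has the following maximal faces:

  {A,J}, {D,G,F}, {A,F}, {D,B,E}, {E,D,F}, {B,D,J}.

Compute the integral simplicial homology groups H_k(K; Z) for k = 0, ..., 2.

Fix the vertex order A < B < D < E < F < G < J and write every simplex with vertices in increasing order. Then dim K = 2 and the simplices of K are:

  0-simplices (7): A, B, D, E, F, G, J
  1-simplices (11): AF, AJ, BD, BE, BJ, DE, DF, DG, DJ, EF, FG
  2-simplices (4): BDE, BDJ, DEF, DFG

giving chain groups C_0 ≅ Z^7, C_1 ≅ Z^11, C_2 ≅ Z^4.

Boundary ∂_1: C_1 → C_0 maps an edge to its endpoints' difference, ∂[p,q] = q − p. For instance
  ∂EF = F − E.
This gives a 7×11 integer matrix of rank 6; reducing to Smith normal form yields diagonal entries (1,1,1,1,1,1).

∂_2: C_2 → C_1 sends each 2-simplex [p,q,r] to [q,r] − [p,r] + [p,q]. For instance
  ∂DFG = FG − DG + DF,
  ∂DEF = EF − DF + DE.
This gives a 11×4 integer matrix of rank 4; reducing to Smith normal form yields diagonal entries (1,1,1,1).

Computing H_k = (kernel of ∂_k) / (image of ∂_{k+1}):

  H_0: rank C_0 − rank ∂_1 = 7 − 6 = 1, and the invariant factors of ∂_1 are all 1, so H_0 = Z.
  H_1: rank ker ∂_1 − rank ∂_2 = (11 − 6) − 4 = 1, and the invariant factors of ∂_2 are all 1, so H_1 = Z.
  H_2: rank ker ∂_2 − rank ∂_3 = (4 − 4) − 0 = 0, and there is no ∂_3, so H_2 = 0.

H_0 ≅ Z,  H_1 ≅ Z,  H_2 = 0.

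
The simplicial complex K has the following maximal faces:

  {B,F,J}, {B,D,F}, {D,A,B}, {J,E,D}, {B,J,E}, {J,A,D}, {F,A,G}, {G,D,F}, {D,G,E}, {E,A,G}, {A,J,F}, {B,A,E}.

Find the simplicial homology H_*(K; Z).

H_0 = Z,  H_1 = Z/2,  H_2 = 0.

Take the total order A < B < D < E < F < G < J on the vertex set. Then K (dimension 2) consists of the simplices:

  0-simplices (7): A, B, D, E, F, G, J
  1-simplices (18): AB, AD, AE, AF, AG, AJ, BD, BE, BF, BJ, DE, DF, DG, DJ, EG, EJ, FG, FJ
  2-simplices (12): ABD, ABE, ADJ, AEG, AFG, AFJ, BDF, BEJ, BFJ, DEG, DEJ, DFG

so the chain groups are C_0 ≅ Z^7, C_1 ≅ Z^18, C_2 ≅ Z^12.

∂_1: C_1 → C_0 sends each edge [p,q] (with p < q) to q − p.
As a 7×18 matrix over Z this has rank 6, with invariant factors (1,1,1,1,1,1).

∂_2: C_2 → C_1 acts by ∂[p,q,r] = [q,r] − [p,r] + [p,q]. For instance
  ∂ABE = BE − AE + AB,
  ∂BDF = DF − BF + BD.
The resulting 18×12 matrix has rank 12, and its Smith normal form has invariant factors (1,1,1,1,1,1,1,1,1,1,1,2).

Reading off H_k = ker ∂_k / im ∂_{k+1}:

  H_0: rank C_0 − rank ∂_1 = 7 − 6 = 1, and the invariant factors of ∂_1 are all 1, so H_0 = Z.
  H_1: rank ker ∂_1 − rank ∂_2 = (18 − 6) − 12 = 0, and ∂_2 has invariant factor 2 > 1, so H_1 = Z/2.
  H_2: rank ker ∂_2 − rank ∂_3 = (12 − 12) − 0 = 0, and there is no ∂_3, so H_2 = 0.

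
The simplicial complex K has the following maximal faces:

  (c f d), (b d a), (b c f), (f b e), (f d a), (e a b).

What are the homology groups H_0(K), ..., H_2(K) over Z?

H_0 = Z,  H_1 = Z,  H_2 = 0.

Take the total order a < b < c < d < e < f on the vertex set. Then K (dimension 2) consists of the simplices:

  0-simplices (6): a, b, c, d, e, f
  1-simplices (12): ab, ad, ae, af, bc, bd, be, bf, cd, cf, df, ef
  2-simplices (6): abd, abe, adf, bcf, bef, cdf

Hence C_0 ≅ Z^6, C_1 ≅ Z^12, C_2 ≅ Z^6.

Boundary ∂_1: C_1 → C_0 maps an edge to its endpoints' difference, ∂[p,q] = q − p. For instance
  ∂af = f − a.
The resulting 6×12 matrix has rank 5, and its Smith normal form has invariant factors (1,1,1,1,1).

The boundary map ∂_2: C_2 → C_1 maps a triangle to the signed sum of its edges. For instance
  ∂bcf = cf − bf + bc,
  ∂bef = ef − bf + be.
The resulting 12×6 matrix has rank 6, and its Smith normal form has invariant factors (1,1,1,1,1,1).

Now H_k = ker ∂_k / im ∂_{k+1}, so:

  H_0: rank C_0 − rank ∂_1 = 6 − 5 = 1, and the invariant factors of ∂_1 are all 1, so H_0 = Z.
  H_1: rank ker ∂_1 − rank ∂_2 = (12 − 5) − 6 = 1, and the invariant factors of ∂_2 are all 1, so H_1 = Z.
  H_2: rank ker ∂_2 − rank ∂_3 = (6 − 6) − 0 = 0, and there is no ∂_3, so H_2 = 0.

(K is a triangulation of the cylinder S^1 x I.)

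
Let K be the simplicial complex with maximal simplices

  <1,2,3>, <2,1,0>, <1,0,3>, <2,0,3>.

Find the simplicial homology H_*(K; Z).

Fix the vertex order 0 < 1 < 2 < 3 and write every simplex with vertices in increasing order. Then dim K = 2 and the simplices of K are:

  0-simplices (4): [0], [1], [2], [3]
  1-simplices (6): [0,1], [0,2], [0,3], [1,2], [1,3], [2,3]
  2-simplices (4): [0,1,2], [0,1,3], [0,2,3], [1,2,3]

giving chain groups C_0 ≅ Z^4, C_1 ≅ Z^6, C_2 ≅ Z^4.

Boundary ∂_1: C_1 → C_0 sends each edge [p,q] (with p < q) to q − p.
The 4×6 boundary matrix has rank 3 and Smith normal form diag(1,1,1).

The boundary map ∂_2: C_2 → C_1 maps a triangle to the signed sum of its edges. For instance
  ∂[0,1,2] = [1,2] − [0,2] + [0,1],
  ∂[1,2,3] = [2,3] − [1,3] + [1,2].
As a 6×4 matrix over Z this has rank 3, with invariant factors (1,1,1).

Reading off H_k = ker ∂_k / im ∂_{k+1}:

  H_0: rank C_0 − rank ∂_1 = 4 − 3 = 1, and the invariant factors of ∂_1 are all 1, so H_0 ≅ Z.
  H_1: rank ker ∂_1 − rank ∂_2 = (6 − 3) − 3 = 0, and the invariant factors of ∂_2 are all 1, so H_1 ≅ 0.
  H_2: rank ker ∂_2 − rank ∂_3 = (4 − 3) − 0 = 1, and there is no ∂_3, so H_2 ≅ Z.

(K is a triangulation of the 2-sphere S^2.)

H_0 = Z,  H_1 = 0,  H_2 = Z.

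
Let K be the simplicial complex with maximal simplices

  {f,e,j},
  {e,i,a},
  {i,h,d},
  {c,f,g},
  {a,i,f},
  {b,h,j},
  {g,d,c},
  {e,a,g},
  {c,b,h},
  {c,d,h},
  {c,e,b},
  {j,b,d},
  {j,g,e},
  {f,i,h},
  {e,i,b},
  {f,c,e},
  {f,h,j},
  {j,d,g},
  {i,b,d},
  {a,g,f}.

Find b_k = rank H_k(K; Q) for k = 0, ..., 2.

b_0 = 1, b_1 = 1, b_2 = 0.

Fix the vertex order a < b < c < d < e < f < g < h < i < j and write every simplex with vertices in increasing order. Then dim K = 2 and the simplices of K are:

  0-simplices (10): a, b, c, d, e, f, g, h, i, j
  1-simplices (30): ae, af, ag, ai, bc, bd, be, bh, bi, bj, cd, ce, cf, cg, ch, dg, dh, di, dj, ef, eg, ei, ej, fg, fh, fi, fj, gj, hi, hj
  2-simplices (20): aeg, aei, afg, afi, bce, bch, bdi, bdj, bei, bhj, cdg, cdh, cef, cfg, dgj, dhi, efj, egj, fhi, fhj

Hence C_0 ≅ Z^10, C_1 ≅ Z^30, C_2 ≅ Z^20.

The boundary map ∂_1: C_1 → C_0 maps an edge to its endpoints' difference, ∂[p,q] = q − p. For instance
  ∂cg = g − c.
The 10×30 boundary matrix has rank 9 and Smith normal form diag(1,1,1,1,1,1,1,1,1).

The boundary map ∂_2: C_2 → C_1 sends each 2-simplex [p,q,r] to [q,r] − [p,r] + [p,q]. For instance
  ∂dhi = hi − di + dh,
  ∂aeg = eg − ag + ae.
The resulting 30×20 matrix has rank 20, and its Smith normal form has invariant factors (1,1,1,1,1,1,1,1,1,1,1,1,1,1,1,1,1,1,1,2).

Now H_k = ker ∂_k / im ∂_{k+1}, so:

  H_0: rank C_0 − rank ∂_1 = 10 − 9 = 1, and the invariant factors of ∂_1 are all 1, so H_0 = Z.
  H_1: rank ker ∂_1 − rank ∂_2 = (30 − 9) − 20 = 1, and ∂_2 has invariant factor 2 > 1, so H_1 = Z ⊕ Z_2.
  H_2: rank ker ∂_2 − rank ∂_3 = (20 − 20) − 0 = 0, and there is no ∂_3, so H_2 = 0.

Hence the Betti numbers are b_0 = 1, b_1 = 1, b_2 = 0.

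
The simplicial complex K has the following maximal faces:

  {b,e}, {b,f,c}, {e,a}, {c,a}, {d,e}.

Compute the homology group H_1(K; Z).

H_1 = Z.

Order the vertices as a < b < c < d < e < f. Listing each simplex with vertices in this order, K has dimension 2 with simplices:

  0-simplices (6): a, b, c, d, e, f
  1-simplices (7): ac, ae, bc, be, bf, cf, de
  2-simplices (1): bcf

so the chain groups are C_0 ≅ Z^6, C_1 ≅ Z^7, C_2 ≅ Z^1.

Boundary ∂_1: C_1 → C_0 sends each edge [p,q] (with p < q) to q − p.
The 6×7 boundary matrix has rank 5 and Smith normal form diag(1,1,1,1,1).

Boundary ∂_2: C_2 → C_1 acts by ∂[p,q,r] = [q,r] − [p,r] + [p,q]. For instance
  ∂bcf = cf − bf + bc.
The 7×1 boundary matrix has rank 1 and Smith normal form diag(1).

Reading off H_k = ker ∂_k / im ∂_{k+1}:

  H_1: rank ker ∂_1 − rank ∂_2 = (7 − 5) − 1 = 1, and the invariant factors of ∂_2 are all 1, so H_1 ≅ Z.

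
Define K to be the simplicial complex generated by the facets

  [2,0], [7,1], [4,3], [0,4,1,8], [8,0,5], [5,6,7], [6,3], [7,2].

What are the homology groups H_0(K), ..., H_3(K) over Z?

H_0 = Z,  H_1 = Z^3,  H_2 = 0,  H_3 = 0.

Fix the vertex order 0 < 1 < 2 < 3 < 4 < 5 < 6 < 7 < 8 and write every simplex with vertices in increasing order. Then dim K = 3 and the simplices of K are:

  0-simplices (9): [0], [1], [2], [3], [4], [5], [6], [7], [8]
  1-simplices (16): [0,1], [0,2], [0,4], [0,5], [0,8], [1,4], [1,7], [1,8], [2,7], [3,4], [3,6], [4,8], [5,6], [5,7], [5,8], [6,7]
  2-simplices (6): [0,1,4], [0,1,8], [0,4,8], [0,5,8], [1,4,8], [5,6,7]
  3-simplices (1): [0,1,4,8]

Hence C_0 ≅ Z^9, C_1 ≅ Z^16, C_2 ≅ Z^6, C_3 ≅ Z^1.

Boundary ∂_1: C_1 → C_0 sends each edge [p,q] (with p < q) to q − p. For instance
  ∂[5,8] = [8] − [5].
As a 9×16 matrix over Z this has rank 8, with invariant factors (1,1,1,1,1,1,1,1).

∂_2: C_2 → C_1 maps a triangle to the signed sum of its edges. For instance
  ∂[0,1,4] = [1,4] − [0,4] + [0,1],
  ∂[0,1,8] = [1,8] − [0,8] + [0,1].
The resulting 16×6 matrix has rank 5, and its Smith normal form has invariant factors (1,1,1,1,1).

Boundary ∂_3: C_3 → C_2 sends each 3-simplex σ to the alternating sum Σ_i (−1)^i (σ with its i-th vertex removed). For instance
  ∂[0,1,4,8] = [1,4,8] − [0,4,8] + [0,1,8] − [0,1,4].
This gives a 6×1 integer matrix of rank 1; reducing to Smith normal form yields diagonal entries (1).

Now H_k = ker ∂_k / im ∂_{k+1}, so:

  H_0: rank C_0 − rank ∂_1 = 9 − 8 = 1, and the invariant factors of ∂_1 are all 1, so H_0 = Z.
  H_1: rank ker ∂_1 − rank ∂_2 = (16 − 8) − 5 = 3, and the invariant factors of ∂_2 are all 1, so H_1 = Z^3.
  H_2: rank ker ∂_2 − rank ∂_3 = (6 − 5) − 1 = 0, and the invariant factors of ∂_3 are all 1, so H_2 = 0.
  H_3: rank ker ∂_3 − rank ∂_4 = (1 − 1) − 0 = 0, and there is no ∂_4, so H_3 = 0.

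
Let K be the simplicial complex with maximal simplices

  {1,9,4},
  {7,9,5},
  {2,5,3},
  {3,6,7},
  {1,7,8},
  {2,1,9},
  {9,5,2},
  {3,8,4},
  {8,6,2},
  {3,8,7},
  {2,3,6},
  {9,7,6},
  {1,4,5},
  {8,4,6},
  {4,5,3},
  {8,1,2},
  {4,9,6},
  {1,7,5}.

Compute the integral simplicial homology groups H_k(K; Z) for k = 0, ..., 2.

Take the total order 1 < 2 < 3 < 4 < 5 < 6 < 7 < 8 < 9 on the vertex set. Then K (dimension 2) consists of the simplices:

  0-simplices (9): [1], [2], [3], [4], [5], [6], [7], [8], [9]
  1-simplices (27): (27 of them)
  2-simplices (18): [1,2,8], [1,2,9], [1,4,5], [1,4,9], [1,5,7], [1,7,8], [2,3,5], [2,3,6], [2,5,9], [2,6,8], [3,4,5], [3,4,8], [3,6,7], [3,7,8], [4,6,8], [4,6,9], [5,7,9], [6,7,9]

Hence C_0 ≅ Z^9, C_1 ≅ Z^27, C_2 ≅ Z^18.

Boundary ∂_1: C_1 → C_0 is given by ∂[p,q] = [q] − [p].
This gives a 9×27 integer matrix of rank 8; reducing to Smith normal form yields diagonal entries (1,1,1,1,1,1,1,1).

∂_2: C_2 → C_1 maps a triangle to the signed sum of its edges. For instance
  ∂[4,6,9] = [6,9] − [4,9] + [4,6],
  ∂[6,7,9] = [7,9] − [6,9] + [6,7].
The 27×18 boundary matrix has rank 18 and Smith normal form diag(1,1,1,1,1,1,1,1,1,1,1,1,1,1,1,1,1,2).

Reading off H_k = ker ∂_k / im ∂_{k+1}:

  H_0: rank C_0 − rank ∂_1 = 9 − 8 = 1, and the invariant factors of ∂_1 are all 1, so H_0 ≅ Z.
  H_1: rank ker ∂_1 − rank ∂_2 = (27 − 8) − 18 = 1, and ∂_2 has invariant factor 2 > 1, so H_1 ≅ Z ⊕ Z/2.
  H_2: rank ker ∂_2 − rank ∂_3 = (18 − 18) − 0 = 0, and there is no ∂_3, so H_2 ≅ 0.

As a check, the Euler characteristic is 9 − 27 + 18 = 0, which agrees with 1 − 1 + 0 = 0.
(K is a triangulation of the Klein bottle.)

H_0 = Z,  H_1 = Z ⊕ Z/2,  H_2 = 0.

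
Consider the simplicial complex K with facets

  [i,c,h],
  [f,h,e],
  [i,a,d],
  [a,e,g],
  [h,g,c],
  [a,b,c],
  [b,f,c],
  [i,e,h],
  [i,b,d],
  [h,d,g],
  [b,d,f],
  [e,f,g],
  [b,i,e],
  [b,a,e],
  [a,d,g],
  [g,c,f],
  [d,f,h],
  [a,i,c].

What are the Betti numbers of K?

b_0 = 1, b_1 = 1, b_2 = 0.

Fix the vertex order a < b < c < d < e < f < g < h < i and write every simplex with vertices in increasing order. Then dim K = 2 and the simplices of K are:

  0-simplices (9): a, b, c, d, e, f, g, h, i
  1-simplices (27): ab, ac, ad, ae, ag, ai, bc, bd, be, bf, bi, cf, cg, ch, ci, df, dg, dh, di, ef, eg, eh, ei, fg, fh, gh, hi
  2-simplices (18): abc, abe, aci, adg, adi, aeg, bcf, bdf, bdi, bei, cfg, cgh, chi, dfh, dgh, efg, efh, ehi

so the chain groups are C_0 ≅ Z^9, C_1 ≅ Z^27, C_2 ≅ Z^18.

The boundary map ∂_1: C_1 → C_0 maps an edge to its endpoints' difference, ∂[p,q] = q − p.
The resulting 9×27 matrix has rank 8, and its Smith normal form has invariant factors (1,1,1,1,1,1,1,1).

The boundary map ∂_2: C_2 → C_1 maps a triangle to the signed sum of its edges. For instance
  ∂efh = fh − eh + ef,
  ∂adi = di − ai + ad.
This gives a 27×18 integer matrix of rank 18; reducing to Smith normal form yields diagonal entries (1,1,1,1,1,1,1,1,1,1,1,1,1,1,1,1,1,2).

Reading off H_k = ker ∂_k / im ∂_{k+1}:

  H_0: rank C_0 − rank ∂_1 = 9 − 8 = 1, and the invariant factors of ∂_1 are all 1, so H_0 ≅ Z.
  H_1: rank ker ∂_1 − rank ∂_2 = (27 − 8) − 18 = 1, and ∂_2 has invariant factor 2 > 1, so H_1 ≅ Z ⊕ Z_2.
  H_2: rank ker ∂_2 − rank ∂_3 = (18 − 18) − 0 = 0, and there is no ∂_3, so H_2 ≅ 0.

Hence the Betti numbers are b_0 = 1, b_1 = 1, b_2 = 0.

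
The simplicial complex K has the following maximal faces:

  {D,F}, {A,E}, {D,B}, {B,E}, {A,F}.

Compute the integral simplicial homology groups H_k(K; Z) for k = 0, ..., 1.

H_0 ≅ Z,  H_1 ≅ Z.

K has 5 vertices, 5 edges.
rank ∂_0 = 0, rank ∂_1 = 4 ⇒ b_0 = 5 − 0 − 4 = 1; all invariant factors of ∂_1 are 1 so no torsion. So H_0 = Z.
rank ∂_1 = 4, rank ∂_2 = 0 ⇒ b_1 = 5 − 4 − 0 = 1. So H_1 = Z.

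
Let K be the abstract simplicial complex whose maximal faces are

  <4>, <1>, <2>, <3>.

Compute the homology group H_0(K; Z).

We work with the vertex ordering 1 < 2 < 3 < 4. The simplices of K, each written with vertices in increasing order, are:

  0-simplices (4): [1], [2], [3], [4]

Hence C_0 ≅ Z^4.

Now H_k = ker ∂_k / im ∂_{k+1}, so:

  H_0: rank C_0 − rank ∂_1 = 4 − 0 = 4, and there is no ∂_1, so H_0 = Z^4.

H_0 = Z^4.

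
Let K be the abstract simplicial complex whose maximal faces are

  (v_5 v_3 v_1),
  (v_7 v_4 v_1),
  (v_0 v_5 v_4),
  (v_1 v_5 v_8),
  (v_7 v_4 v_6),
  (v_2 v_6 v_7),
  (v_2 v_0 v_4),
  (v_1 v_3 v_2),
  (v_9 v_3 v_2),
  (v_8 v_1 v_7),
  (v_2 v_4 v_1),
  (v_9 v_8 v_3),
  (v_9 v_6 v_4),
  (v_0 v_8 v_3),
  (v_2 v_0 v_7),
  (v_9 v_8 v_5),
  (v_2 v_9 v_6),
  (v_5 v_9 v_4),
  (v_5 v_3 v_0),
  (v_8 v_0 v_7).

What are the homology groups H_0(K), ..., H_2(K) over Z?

We work with the vertex ordering v_0 < v_1 < v_2 < v_3 < v_4 < v_5 < v_6 < v_7 < v_8 < v_9. The simplices of K, each written with vertices in increasing order, are:

  0-simplices (10): [v_0], [v_1], [v_2], [v_3], [v_4], [v_5], [v_6], [v_7], [v_8], [v_9]
  1-simplices (30): (30 of them)
  2-simplices (20): (20 of them)

giving chain groups C_0 ≅ Z^10, C_1 ≅ Z^30, C_2 ≅ Z^20.

The boundary map ∂_1: C_1 → C_0 sends each edge [p,q] (with p < q) to q − p. For instance
  ∂[v_4,v_5] = [v_5] − [v_4].
The resulting 10×30 matrix has rank 9, and its Smith normal form has invariant factors (1,1,1,1,1,1,1,1,1).

The boundary map ∂_2: C_2 → C_1 sends each 2-simplex [p,q,r] to [q,r] − [p,r] + [p,q]. For instance
  ∂[v_1,v_3,v_5] = [v_3,v_5] − [v_1,v_5] + [v_1,v_3],
  ∂[v_1,v_7,v_8] = [v_7,v_8] − [v_1,v_8] + [v_1,v_7].
The 30×20 boundary matrix has rank 20 and Smith normal form diag(1,1,1,1,1,1,1,1,1,1,1,1,1,1,1,1,1,1,1,2).

Now H_k = ker ∂_k / im ∂_{k+1}, so:

  H_0: rank C_0 − rank ∂_1 = 10 − 9 = 1, and the invariant factors of ∂_1 are all 1, so H_0 ≅ Z.
  H_1: rank ker ∂_1 − rank ∂_2 = (30 − 9) − 20 = 1, and ∂_2 has invariant factor 2 > 1, so H_1 ≅ Z × Z/2.
  H_2: rank ker ∂_2 − rank ∂_3 = (20 − 20) − 0 = 0, and there is no ∂_3, so H_2 ≅ 0.

H_0 = Z,  H_1 = Z × Z/2,  H_2 = 0.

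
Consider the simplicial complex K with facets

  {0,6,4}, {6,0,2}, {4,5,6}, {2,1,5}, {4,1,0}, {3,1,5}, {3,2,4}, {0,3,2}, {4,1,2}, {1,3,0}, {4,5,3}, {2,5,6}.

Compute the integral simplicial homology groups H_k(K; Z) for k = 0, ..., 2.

H_0 ≅ Z,  H_1 ≅ Z/2,  H_2 = 0.

K has 7 vertices, 18 edges, 12 triangles.
rank ∂_0 = 0, rank ∂_1 = 6 ⇒ b_0 = 7 − 0 − 6 = 1; all invariant factors of ∂_1 are 1 so no torsion. So H_0 ≅ Z.
rank ∂_1 = 6, rank ∂_2 = 12 ⇒ b_1 = 18 − 6 − 12 = 0; ∂_2 has invariant factor(s) [2] giving torsion. So H_1 ≅ Z/2.
rank ∂_2 = 12, rank ∂_3 = 0 ⇒ b_2 = 12 − 12 − 0 = 0. So H_2 ≅ 0.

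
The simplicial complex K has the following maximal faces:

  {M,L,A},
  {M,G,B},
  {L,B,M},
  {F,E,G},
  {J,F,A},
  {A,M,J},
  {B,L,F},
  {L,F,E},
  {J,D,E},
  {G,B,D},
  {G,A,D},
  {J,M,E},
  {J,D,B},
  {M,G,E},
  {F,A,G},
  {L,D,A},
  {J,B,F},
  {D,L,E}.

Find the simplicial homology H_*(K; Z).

H_0 ≅ Z,  H_1 ≅ Z^2,  H_2 ≅ Z.

K has 9 vertices, 27 edges, 18 triangles.
rank ∂_0 = 0, rank ∂_1 = 8 ⇒ b_0 = 9 − 0 − 8 = 1; all invariant factors of ∂_1 are 1 so no torsion. So H_0 = Z.
rank ∂_1 = 8, rank ∂_2 = 17 ⇒ b_1 = 27 − 8 − 17 = 2; all invariant factors of ∂_2 are 1 so no torsion. So H_1 = Z^2.
rank ∂_2 = 17, rank ∂_3 = 0 ⇒ b_2 = 18 − 17 − 0 = 1. So H_2 = Z.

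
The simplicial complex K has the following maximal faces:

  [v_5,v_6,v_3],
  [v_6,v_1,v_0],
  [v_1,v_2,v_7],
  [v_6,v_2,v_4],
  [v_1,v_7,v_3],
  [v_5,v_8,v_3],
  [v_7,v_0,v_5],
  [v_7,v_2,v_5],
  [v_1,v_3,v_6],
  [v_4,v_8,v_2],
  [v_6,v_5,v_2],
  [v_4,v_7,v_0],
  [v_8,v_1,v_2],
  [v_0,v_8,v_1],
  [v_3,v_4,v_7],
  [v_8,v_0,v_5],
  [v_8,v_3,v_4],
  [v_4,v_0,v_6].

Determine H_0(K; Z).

K has 9 vertices, 27 edges, 18 triangles.
rank ∂_0 = 0, rank ∂_1 = 8 ⇒ b_0 = 9 − 0 − 8 = 1; all invariant factors of ∂_1 are 1 so no torsion. So H_0 ≅ Z.

H_0 ≅ Z.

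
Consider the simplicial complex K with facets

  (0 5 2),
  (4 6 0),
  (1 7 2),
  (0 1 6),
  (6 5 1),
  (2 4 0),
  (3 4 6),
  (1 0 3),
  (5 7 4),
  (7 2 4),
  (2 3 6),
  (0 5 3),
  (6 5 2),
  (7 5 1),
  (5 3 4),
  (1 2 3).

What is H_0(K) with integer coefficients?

Order the vertices as 0 < 1 < 2 < 3 < 4 < 5 < 6 < 7. Listing each simplex with vertices in this order, K has dimension 2 with simplices:

  0-simplices (8): [0], [1], [2], [3], [4], [5], [6], [7]
  1-simplices (24): (24 of them)
  2-simplices (16): [0,1,3], [0,1,6], [0,2,4], [0,2,5], [0,3,5], [0,4,6], [1,2,3], [1,2,7], [1,5,6], [1,5,7], [2,3,6], [2,4,7], [2,5,6], [3,4,5], [3,4,6], [4,5,7]

so the chain groups are C_0 ≅ Z^8, C_1 ≅ Z^24, C_2 ≅ Z^16.

Boundary ∂_1: C_1 → C_0 sends each edge [p,q] (with p < q) to q − p. For instance
  ∂[4,6] = [6] − [4].
The 8×24 boundary matrix has rank 7 and Smith normal form diag(1,1,1,1,1,1,1).

∂_2: C_2 → C_1 maps a triangle to the signed sum of its edges. For instance
  ∂[1,5,7] = [5,7] − [1,7] + [1,5],
  ∂[3,4,6] = [4,6] − [3,6] + [3,4].
This gives a 24×16 integer matrix of rank 15; reducing to Smith normal form yields diagonal entries (1,1,1,1,1,1,1,1,1,1,1,1,1,1,1).

Reading off H_k = ker ∂_k / im ∂_{k+1}:

  H_0: rank C_0 − rank ∂_1 = 8 − 7 = 1, and the invariant factors of ∂_1 are all 1, so H_0 = Z.

H_0 = Z.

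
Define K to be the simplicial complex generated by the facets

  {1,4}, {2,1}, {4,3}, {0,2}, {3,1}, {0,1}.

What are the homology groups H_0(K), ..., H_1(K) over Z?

H_0 = Z,  H_1 = Z^2.

Order the vertices as 0 < 1 < 2 < 3 < 4. Listing each simplex with vertices in this order, K has dimension 1 with simplices:

  0-simplices (5): [0], [1], [2], [3], [4]
  1-simplices (6): [0,1], [0,2], [1,2], [1,3], [1,4], [3,4]

giving chain groups C_0 ≅ Z^5, C_1 ≅ Z^6.

Boundary ∂_1: C_1 → C_0 maps an edge to its endpoints' difference, ∂[p,q] = q − p.
The resulting 5×6 matrix has rank 4, and its Smith normal form has invariant factors (1,1,1,1).

From H_k ≅ ker(∂_k) / im(∂_{k+1}) we obtain:

  H_0: rank C_0 − rank ∂_1 = 5 − 4 = 1, and the invariant factors of ∂_1 are all 1, so H_0 ≅ Z.
  H_1: rank ker ∂_1 − rank ∂_2 = (6 − 4) − 0 = 2, and there is no ∂_2, so H_1 ≅ Z^2.

(K is a triangulation of a wedge of 2 circles.)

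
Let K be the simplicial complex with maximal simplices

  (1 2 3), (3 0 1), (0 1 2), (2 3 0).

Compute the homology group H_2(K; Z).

Take the total order 0 < 1 < 2 < 3 on the vertex set. Then K (dimension 2) consists of the simplices:

  0-simplices (4): [0], [1], [2], [3]
  1-simplices (6): [0,1], [0,2], [0,3], [1,2], [1,3], [2,3]
  2-simplices (4): [0,1,2], [0,1,3], [0,2,3], [1,2,3]

so the chain groups are C_0 ≅ Z^4, C_1 ≅ Z^6, C_2 ≅ Z^4.

Boundary ∂_1: C_1 → C_0 is given by ∂[p,q] = [q] − [p]. For instance
  ∂[1,2] = [2] − [1].
The 4×6 boundary matrix has rank 3 and Smith normal form diag(1,1,1).

The boundary map ∂_2: C_2 → C_1 acts by ∂[p,q,r] = [q,r] − [p,r] + [p,q]. For instance
  ∂[0,1,3] = [1,3] − [0,3] + [0,1],
  ∂[0,1,2] = [1,2] − [0,2] + [0,1].
The 6×4 boundary matrix has rank 3 and Smith normal form diag(1,1,1).

From H_k ≅ ker(∂_k) / im(∂_{k+1}) we obtain:

  H_2: rank ker ∂_2 − rank ∂_3 = (4 − 3) − 0 = 1, and there is no ∂_3, so H_2 ≅ Z.

H_2 = Z.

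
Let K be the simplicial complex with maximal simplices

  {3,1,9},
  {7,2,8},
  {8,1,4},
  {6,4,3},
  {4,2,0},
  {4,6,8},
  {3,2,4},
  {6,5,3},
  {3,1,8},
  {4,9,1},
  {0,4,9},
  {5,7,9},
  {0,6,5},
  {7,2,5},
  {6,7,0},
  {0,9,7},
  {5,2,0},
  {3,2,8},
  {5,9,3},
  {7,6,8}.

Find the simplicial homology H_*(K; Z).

H_0 = Z,  H_1 = Z ⊕ Z/2Z,  H_2 = 0.

We work with the vertex ordering 0 < 1 < 2 < 3 < 4 < 5 < 6 < 7 < 8 < 9. The simplices of K, each written with vertices in increasing order, are:

  0-simplices (10): [0], [1], [2], [3], [4], [5], [6], [7], [8], [9]
  1-simplices (30): (30 of them)
  2-simplices (20): (20 of them)

giving chain groups C_0 ≅ Z^10, C_1 ≅ Z^30, C_2 ≅ Z^20.

Boundary ∂_1: C_1 → C_0 is given by ∂[p,q] = [q] − [p].
This gives a 10×30 integer matrix of rank 9; reducing to Smith normal form yields diagonal entries (1,1,1,1,1,1,1,1,1).

The boundary map ∂_2: C_2 → C_1 maps a triangle to the signed sum of its edges. For instance
  ∂[4,6,8] = [6,8] − [4,8] + [4,6],
  ∂[3,5,6] = [5,6] − [3,6] + [3,5].
This gives a 30×20 integer matrix of rank 20; reducing to Smith normal form yields diagonal entries (1,1,1,1,1,1,1,1,1,1,1,1,1,1,1,1,1,1,1,2).

Computing H_k = (kernel of ∂_k) / (image of ∂_{k+1}):

  H_0: rank C_0 − rank ∂_1 = 10 − 9 = 1, and the invariant factors of ∂_1 are all 1, so H_0 = Z.
  H_1: rank ker ∂_1 − rank ∂_2 = (30 − 9) − 20 = 1, and ∂_2 has invariant factor 2 > 1, so H_1 = Z ⊕ Z/2Z.
  H_2: rank ker ∂_2 − rank ∂_3 = (20 − 20) − 0 = 0, and there is no ∂_3, so H_2 = 0.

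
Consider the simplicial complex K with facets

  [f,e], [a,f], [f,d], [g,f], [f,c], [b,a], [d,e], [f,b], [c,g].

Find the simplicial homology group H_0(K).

H_0 = Z.

Fix the vertex order a < b < c < d < e < f < g and write every simplex with vertices in increasing order. Then dim K = 1 and the simplices of K are:

  0-simplices (7): a, b, c, d, e, f, g
  1-simplices (9): ab, af, bf, cf, cg, de, df, ef, fg

giving chain groups C_0 ≅ Z^7, C_1 ≅ Z^9.

∂_1: C_1 → C_0 is given by ∂[p,q] = [q] − [p].
As a 7×9 matrix over Z this has rank 6, with invariant factors (1,1,1,1,1,1).

From H_k ≅ ker(∂_k) / im(∂_{k+1}) we obtain:

  H_0: rank C_0 − rank ∂_1 = 7 − 6 = 1, and the invariant factors of ∂_1 are all 1, so H_0 = Z.

(K is a triangulation of a wedge of 3 circles.)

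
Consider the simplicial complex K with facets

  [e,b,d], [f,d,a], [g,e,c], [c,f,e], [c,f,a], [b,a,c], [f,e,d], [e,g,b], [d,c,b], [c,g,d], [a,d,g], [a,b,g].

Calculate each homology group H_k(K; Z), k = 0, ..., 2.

Take the total order a < b < c < d < e < f < g on the vertex set. Then K (dimension 2) consists of the simplices:

  0-simplices (7): a, b, c, d, e, f, g
  1-simplices (18): ab, ac, ad, af, ag, bc, bd, be, bg, cd, ce, cf, cg, de, df, dg, ef, eg
  2-simplices (12): abc, abg, acf, adf, adg, bcd, bde, beg, cdg, cef, ceg, def

Hence C_0 ≅ Z^7, C_1 ≅ Z^18, C_2 ≅ Z^12.

Boundary ∂_1: C_1 → C_0 maps an edge to its endpoints' difference, ∂[p,q] = q − p. For instance
  ∂bc = c − b.
The 7×18 boundary matrix has rank 6 and Smith normal form diag(1,1,1,1,1,1).

Boundary ∂_2: C_2 → C_1 maps a triangle to the signed sum of its edges. For instance
  ∂cef = ef − cf + ce,
  ∂abc = bc − ac + ab.
This gives a 18×12 integer matrix of rank 12; reducing to Smith normal form yields diagonal entries (1,1,1,1,1,1,1,1,1,1,1,2).

From H_k ≅ ker(∂_k) / im(∂_{k+1}) we obtain:

  H_0: rank C_0 − rank ∂_1 = 7 − 6 = 1, and the invariant factors of ∂_1 are all 1, so H_0 ≅ Z.
  H_1: rank ker ∂_1 − rank ∂_2 = (18 − 6) − 12 = 0, and ∂_2 has invariant factor 2 > 1, so H_1 ≅ Z/2.
  H_2: rank ker ∂_2 − rank ∂_3 = (12 − 12) − 0 = 0, and there is no ∂_3, so H_2 ≅ 0.

As a check, the Euler characteristic is 7 − 18 + 12 = 1, which agrees with 1 − 0 + 0 = 1.

H_0 ≅ Z,  H_1 ≅ Z/2,  H_2 = 0.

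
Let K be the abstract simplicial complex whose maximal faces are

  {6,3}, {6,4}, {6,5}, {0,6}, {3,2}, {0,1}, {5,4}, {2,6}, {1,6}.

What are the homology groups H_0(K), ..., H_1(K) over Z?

We work with the vertex ordering 0 < 1 < 2 < 3 < 4 < 5 < 6. The simplices of K, each written with vertices in increasing order, are:

  0-simplices (7): [0], [1], [2], [3], [4], [5], [6]
  1-simplices (9): [0,1], [0,6], [1,6], [2,3], [2,6], [3,6], [4,5], [4,6], [5,6]

giving chain groups C_0 ≅ Z^7, C_1 ≅ Z^9.

The boundary map ∂_1: C_1 → C_0 is given by ∂[p,q] = [q] − [p]. For instance
  ∂[3,6] = [6] − [3].
The resulting 7×9 matrix has rank 6, and its Smith normal form has invariant factors (1,1,1,1,1,1).

From H_k ≅ ker(∂_k) / im(∂_{k+1}) we obtain:

  H_0: rank C_0 − rank ∂_1 = 7 − 6 = 1, and the invariant factors of ∂_1 are all 1, so H_0 ≅ Z.
  H_1: rank ker ∂_1 − rank ∂_2 = (9 − 6) − 0 = 3, and there is no ∂_2, so H_1 ≅ Z^3.

H_0 ≅ Z,  H_1 ≅ Z^3.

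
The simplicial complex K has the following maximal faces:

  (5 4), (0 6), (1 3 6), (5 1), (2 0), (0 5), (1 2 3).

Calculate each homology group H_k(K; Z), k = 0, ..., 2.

H_0 ≅ Z,  H_1 ≅ Z^2,  H_2 = 0.

K has 7 vertices, 10 edges, 2 triangles.
rank ∂_0 = 0, rank ∂_1 = 6 ⇒ b_0 = 7 − 0 − 6 = 1; all invariant factors of ∂_1 are 1 so no torsion. So H_0 ≅ Z.
rank ∂_1 = 6, rank ∂_2 = 2 ⇒ b_1 = 10 − 6 − 2 = 2; all invariant factors of ∂_2 are 1 so no torsion. So H_1 ≅ Z^2.
rank ∂_2 = 2, rank ∂_3 = 0 ⇒ b_2 = 2 − 2 − 0 = 0. So H_2 ≅ 0.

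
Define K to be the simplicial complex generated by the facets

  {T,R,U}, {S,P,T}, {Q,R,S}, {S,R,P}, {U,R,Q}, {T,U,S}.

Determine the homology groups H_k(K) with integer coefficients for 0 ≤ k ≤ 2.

H_0 = Z,  H_1 = Z,  H_2 = 0.

Fix the vertex order P < Q < R < S < T < U and write every simplex with vertices in increasing order. Then dim K = 2 and the simplices of K are:

  0-simplices (6): P, Q, R, S, T, U
  1-simplices (12): PR, PS, PT, QR, QS, QU, RS, RT, RU, ST, SU, TU
  2-simplices (6): PRS, PST, QRS, QRU, RTU, STU

Hence C_0 ≅ Z^6, C_1 ≅ Z^12, C_2 ≅ Z^6.

Boundary ∂_1: C_1 → C_0 sends each edge [p,q] (with p < q) to q − p. For instance
  ∂PR = R − P.
The resulting 6×12 matrix has rank 5, and its Smith normal form has invariant factors (1,1,1,1,1).

The boundary map ∂_2: C_2 → C_1 maps a triangle to the signed sum of its edges. For instance
  ∂QRS = RS − QS + QR,
  ∂STU = TU − SU + ST.
This gives a 12×6 integer matrix of rank 6; reducing to Smith normal form yields diagonal entries (1,1,1,1,1,1).

From H_k ≅ ker(∂_k) / im(∂_{k+1}) we obtain:

  H_0: rank C_0 − rank ∂_1 = 6 − 5 = 1, and the invariant factors of ∂_1 are all 1, so H_0 = Z.
  H_1: rank ker ∂_1 − rank ∂_2 = (12 − 5) − 6 = 1, and the invariant factors of ∂_2 are all 1, so H_1 = Z.
  H_2: rank ker ∂_2 − rank ∂_3 = (6 − 6) − 0 = 0, and there is no ∂_3, so H_2 = 0.

(K is a triangulation of the cylinder S^1 x I.)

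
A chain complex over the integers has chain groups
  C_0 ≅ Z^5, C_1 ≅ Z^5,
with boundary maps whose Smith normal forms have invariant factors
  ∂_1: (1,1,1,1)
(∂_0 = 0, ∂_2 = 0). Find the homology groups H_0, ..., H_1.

H_0: b_0 = 5 − 0 − 4 = 1; torsion from ∂_1 factors > 1: none. So H_0 = Z.
H_1: b_1 = 5 − 4 − 0 = 1; torsion from ∂_2 factors > 1: none. So H_1 = Z.

H_0 = Z,  H_1 = Z.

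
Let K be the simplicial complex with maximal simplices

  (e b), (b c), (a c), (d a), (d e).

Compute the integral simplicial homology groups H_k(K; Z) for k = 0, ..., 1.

K has 5 vertices, 5 edges.
rank ∂_0 = 0, rank ∂_1 = 4 ⇒ b_0 = 5 − 0 − 4 = 1; all invariant factors of ∂_1 are 1 so no torsion. So H_0 ≅ Z.
rank ∂_1 = 4, rank ∂_2 = 0 ⇒ b_1 = 5 − 4 − 0 = 1. So H_1 ≅ Z.

H_0 = Z,  H_1 = Z.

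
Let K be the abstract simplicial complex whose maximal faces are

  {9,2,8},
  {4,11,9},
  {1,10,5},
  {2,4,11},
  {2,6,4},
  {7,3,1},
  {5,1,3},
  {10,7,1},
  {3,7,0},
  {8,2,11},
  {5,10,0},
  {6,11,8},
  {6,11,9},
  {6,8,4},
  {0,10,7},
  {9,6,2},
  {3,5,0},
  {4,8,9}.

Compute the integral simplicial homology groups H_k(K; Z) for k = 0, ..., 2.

H_0 ≅ Z^2,  H_1 ≅ Z/2,  H_2 ≅ Z.

Order the vertices as 0 < 1 < 2 < 3 < 4 < 5 < 6 < 7 < 8 < 9 < 10 < 11. Listing each simplex with vertices in this order, K has dimension 2 with simplices:

  0-simplices (12): [0], [1], [2], [3], [4], [5], [6], [7], [8], [9], [10], [11]
  1-simplices (27): (27 of them)
  2-simplices (18): (18 of them)

giving chain groups C_0 ≅ Z^12, C_1 ≅ Z^27, C_2 ≅ Z^18.

The boundary map ∂_1: C_1 → C_0 maps an edge to its endpoints' difference, ∂[p,q] = q − p. For instance
  ∂[6,9] = [9] − [6].
As a 12×27 matrix over Z this has rank 10, with invariant factors (1,1,1,1,1,1,1,1,1,1).

The boundary map ∂_2: C_2 → C_1 maps a triangle to the signed sum of its edges. For instance
  ∂[2,4,11] = [4,11] − [2,11] + [2,4],
  ∂[0,5,10] = [5,10] − [0,10] + [0,5].
The resulting 27×18 matrix has rank 17, and its Smith normal form has invariant factors (1,1,1,1,1,1,1,1,1,1,1,1,1,1,1,1,2).

Now H_k = ker ∂_k / im ∂_{k+1}, so:

  H_0: rank C_0 − rank ∂_1 = 12 − 10 = 2, and the invariant factors of ∂_1 are all 1, so H_0 = Z^2.
  H_1: rank ker ∂_1 − rank ∂_2 = (27 − 10) − 17 = 0, and ∂_2 has invariant factor 2 > 1, so H_1 = Z/2.
  H_2: rank ker ∂_2 − rank ∂_3 = (18 − 17) − 0 = 1, and there is no ∂_3, so H_2 = Z.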